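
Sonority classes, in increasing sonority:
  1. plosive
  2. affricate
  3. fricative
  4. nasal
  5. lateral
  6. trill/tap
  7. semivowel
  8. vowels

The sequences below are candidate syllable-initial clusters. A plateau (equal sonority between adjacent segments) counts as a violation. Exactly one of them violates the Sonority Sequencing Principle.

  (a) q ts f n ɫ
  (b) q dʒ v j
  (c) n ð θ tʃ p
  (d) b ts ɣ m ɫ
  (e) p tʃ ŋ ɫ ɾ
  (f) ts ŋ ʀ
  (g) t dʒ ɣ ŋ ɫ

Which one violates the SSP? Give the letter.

(a) q ts f n ɫ: profile 1-2-3-4-5 — obeys.
(b) q dʒ v j: profile 1-2-3-7 — obeys.
(c) n ð θ tʃ p: profile 4-3-3-2-1 — violates.
(d) b ts ɣ m ɫ: profile 1-2-3-4-5 — obeys.
(e) p tʃ ŋ ɫ ɾ: profile 1-2-4-5-6 — obeys.
(f) ts ŋ ʀ: profile 2-4-6 — obeys.
(g) t dʒ ɣ ŋ ɫ: profile 1-2-3-4-5 — obeys.

c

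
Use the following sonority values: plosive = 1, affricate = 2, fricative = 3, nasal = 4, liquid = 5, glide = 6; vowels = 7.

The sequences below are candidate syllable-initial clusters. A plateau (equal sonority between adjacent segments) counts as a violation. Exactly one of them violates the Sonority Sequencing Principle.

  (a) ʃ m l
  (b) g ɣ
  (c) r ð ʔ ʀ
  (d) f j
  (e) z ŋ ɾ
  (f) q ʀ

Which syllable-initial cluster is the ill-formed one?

c

(a) ʃ m l: profile 3-4-5 — obeys.
(b) g ɣ: profile 1-3 — obeys.
(c) r ð ʔ ʀ: profile 5-3-1-5 — violates.
(d) f j: profile 3-6 — obeys.
(e) z ŋ ɾ: profile 3-4-5 — obeys.
(f) q ʀ: profile 1-5 — obeys.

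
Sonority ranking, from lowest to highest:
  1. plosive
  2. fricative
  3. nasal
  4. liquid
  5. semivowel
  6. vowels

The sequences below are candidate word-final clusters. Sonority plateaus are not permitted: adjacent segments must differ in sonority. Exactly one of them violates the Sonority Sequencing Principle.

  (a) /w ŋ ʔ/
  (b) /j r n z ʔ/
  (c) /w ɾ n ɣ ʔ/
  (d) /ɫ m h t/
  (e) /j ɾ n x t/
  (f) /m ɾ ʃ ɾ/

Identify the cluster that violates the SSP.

f

(a) /w ŋ ʔ/: profile 5-3-1 — obeys.
(b) /j r n z ʔ/: profile 5-4-3-2-1 — obeys.
(c) /w ɾ n ɣ ʔ/: profile 5-4-3-2-1 — obeys.
(d) /ɫ m h t/: profile 4-3-2-1 — obeys.
(e) /j ɾ n x t/: profile 5-4-3-2-1 — obeys.
(f) /m ɾ ʃ ɾ/: profile 3-4-2-4 — violates.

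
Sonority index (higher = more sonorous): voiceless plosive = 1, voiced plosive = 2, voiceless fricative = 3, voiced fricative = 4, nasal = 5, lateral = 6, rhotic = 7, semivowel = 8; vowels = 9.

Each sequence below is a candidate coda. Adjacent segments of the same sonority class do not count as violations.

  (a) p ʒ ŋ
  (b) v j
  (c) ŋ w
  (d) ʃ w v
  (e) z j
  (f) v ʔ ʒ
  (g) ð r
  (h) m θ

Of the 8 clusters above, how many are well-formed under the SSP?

(a) 1-4-5 → violates
(b) 4-8 → violates
(c) 5-8 → violates
(d) 3-8-4 → violates
(e) 4-8 → violates
(f) 4-1-4 → violates
(g) 4-7 → violates
(h) 5-3 → obeys

1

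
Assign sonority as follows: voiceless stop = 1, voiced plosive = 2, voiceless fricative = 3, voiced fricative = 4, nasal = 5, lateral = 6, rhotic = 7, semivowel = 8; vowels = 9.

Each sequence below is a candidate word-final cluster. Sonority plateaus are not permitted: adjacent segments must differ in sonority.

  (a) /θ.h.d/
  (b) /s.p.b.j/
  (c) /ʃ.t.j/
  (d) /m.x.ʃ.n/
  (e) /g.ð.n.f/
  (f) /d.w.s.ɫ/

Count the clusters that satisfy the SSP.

(a) sonority 3-3-2: ill-formed.
(b) sonority 3-1-2-8: ill-formed.
(c) sonority 3-1-8: ill-formed.
(d) sonority 5-3-3-5: ill-formed.
(e) sonority 2-4-5-3: ill-formed.
(f) sonority 2-8-3-6: ill-formed.

0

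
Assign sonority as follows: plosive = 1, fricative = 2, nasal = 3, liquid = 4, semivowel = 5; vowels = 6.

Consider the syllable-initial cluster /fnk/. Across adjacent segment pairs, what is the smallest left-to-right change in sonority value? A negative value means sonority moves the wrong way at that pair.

/f/ — fricative, sonority 2.
/n/ — nasal, sonority 3.
/k/ — plosive, sonority 1.
/f/→/n/: change +1.
/n/→/k/: change -2.
Minimum = -2.

-2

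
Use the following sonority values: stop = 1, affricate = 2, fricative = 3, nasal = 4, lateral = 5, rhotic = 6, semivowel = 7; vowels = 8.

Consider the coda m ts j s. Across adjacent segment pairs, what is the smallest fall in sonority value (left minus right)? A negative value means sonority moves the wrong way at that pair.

-5

/m/: nasal = 4.
/ts/: affricate = 2.
/j/: semivowel = 7.
/s/: fricative = 3.
/m/→/ts/: change +2.
/ts/→/j/: change -5.
/j/→/s/: change +4.
Minimum = -5.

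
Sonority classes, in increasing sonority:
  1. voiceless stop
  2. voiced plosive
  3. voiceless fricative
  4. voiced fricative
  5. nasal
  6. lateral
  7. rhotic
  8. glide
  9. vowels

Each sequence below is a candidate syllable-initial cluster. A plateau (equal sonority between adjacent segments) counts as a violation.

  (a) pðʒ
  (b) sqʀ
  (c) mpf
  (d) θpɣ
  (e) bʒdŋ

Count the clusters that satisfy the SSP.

(a) pðʒ: profile 1-4-4 — violates.
(b) sqʀ: profile 3-1-7 — violates.
(c) mpf: profile 5-1-3 — violates.
(d) θpɣ: profile 3-1-4 — violates.
(e) bʒdŋ: profile 2-4-2-5 — violates.

0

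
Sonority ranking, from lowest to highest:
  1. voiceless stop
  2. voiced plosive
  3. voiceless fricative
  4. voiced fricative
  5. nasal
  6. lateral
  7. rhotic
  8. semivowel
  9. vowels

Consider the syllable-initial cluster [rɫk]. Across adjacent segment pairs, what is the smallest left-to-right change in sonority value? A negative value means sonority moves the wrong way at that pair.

/r/: rhotic = 7.
/ɫ/: lateral = 6.
/k/: voiceless stop = 1.
/r/→/ɫ/: change -1.
/ɫ/→/k/: change -5.
Minimum = -5.

-5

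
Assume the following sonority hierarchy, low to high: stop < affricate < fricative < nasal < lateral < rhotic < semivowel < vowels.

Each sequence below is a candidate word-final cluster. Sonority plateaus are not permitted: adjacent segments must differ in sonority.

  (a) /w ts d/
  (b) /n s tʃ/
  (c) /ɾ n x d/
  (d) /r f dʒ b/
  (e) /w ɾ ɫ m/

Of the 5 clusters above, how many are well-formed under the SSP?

(a) sonority 7-2-1: well-formed.
(b) sonority 4-3-2: well-formed.
(c) sonority 6-4-3-1: well-formed.
(d) sonority 6-3-2-1: well-formed.
(e) sonority 7-6-5-4: well-formed.

5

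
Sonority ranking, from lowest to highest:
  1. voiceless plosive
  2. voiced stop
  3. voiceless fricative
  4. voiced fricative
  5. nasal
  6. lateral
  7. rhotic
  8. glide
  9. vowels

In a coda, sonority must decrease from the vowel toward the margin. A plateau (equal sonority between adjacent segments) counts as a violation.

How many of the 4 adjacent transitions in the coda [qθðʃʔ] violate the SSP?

/q/ is a voiceless plosive (sonority 1).
/θ/ is a voiceless fricative (sonority 3).
/ð/ is a voiced fricative (sonority 4).
/ʃ/ is a voiceless fricative (sonority 3).
/ʔ/ is a voiceless plosive (sonority 1).
/q/→/θ/: 1→3 (does not fall) — violation.
/θ/→/ð/: 3→4 (does not fall) — violation.
/ð/→/ʃ/: 4→3 (falls) — ok.
/ʃ/→/ʔ/: 3→1 (falls) — ok.

2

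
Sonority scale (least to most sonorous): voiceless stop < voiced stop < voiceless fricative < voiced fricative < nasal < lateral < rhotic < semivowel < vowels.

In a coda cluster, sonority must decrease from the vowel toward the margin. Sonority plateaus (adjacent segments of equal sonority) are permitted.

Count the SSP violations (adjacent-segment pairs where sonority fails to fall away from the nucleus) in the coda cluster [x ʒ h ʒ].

/x/ is a voiceless fricative (sonority 3).
/ʒ/ is a voiced fricative (sonority 4).
/h/ is a voiceless fricative (sonority 3).
/ʒ/ is a voiced fricative (sonority 4).
/x/→/ʒ/: 3→4 (does not fall) — violation.
/ʒ/→/h/: 4→3 (falls) — ok.
/h/→/ʒ/: 3→4 (does not fall) — violation.

2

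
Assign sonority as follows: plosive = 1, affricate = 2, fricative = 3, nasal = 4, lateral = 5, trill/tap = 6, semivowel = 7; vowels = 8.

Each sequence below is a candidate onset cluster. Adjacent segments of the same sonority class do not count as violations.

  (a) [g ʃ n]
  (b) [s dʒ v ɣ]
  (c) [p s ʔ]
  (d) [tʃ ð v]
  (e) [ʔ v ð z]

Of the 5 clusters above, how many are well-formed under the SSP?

(a) [g ʃ n]: profile 1-3-4 — obeys.
(b) [s dʒ v ɣ]: profile 3-2-3-3 — violates.
(c) [p s ʔ]: profile 1-3-1 — violates.
(d) [tʃ ð v]: profile 2-3-3 — obeys.
(e) [ʔ v ð z]: profile 1-3-3-3 — obeys.

3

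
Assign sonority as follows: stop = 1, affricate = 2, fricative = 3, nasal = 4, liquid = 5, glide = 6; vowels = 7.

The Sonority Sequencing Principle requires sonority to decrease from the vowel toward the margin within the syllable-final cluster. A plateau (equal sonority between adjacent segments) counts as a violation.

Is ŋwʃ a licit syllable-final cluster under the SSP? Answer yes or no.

no

/ŋ/: nasal = 4.
/w/: glide = 6.
/ʃ/: fricative = 3.
The profile is 4-6-3. Between /ŋ/ (4) and /w/ (6) sonority does not fall, so the cluster violates the SSP.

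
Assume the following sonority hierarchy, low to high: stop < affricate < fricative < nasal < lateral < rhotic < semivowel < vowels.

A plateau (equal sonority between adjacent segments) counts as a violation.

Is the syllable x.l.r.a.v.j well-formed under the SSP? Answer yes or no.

Onset: /x/ is a fricative (sonority 3), /l/ is a lateral (sonority 5), /r/ is a rhotic (sonority 6); then the nucleus /a/ (sonority 8).
Onset profile 3-5-6-8 — rises to the nucleus.
Coda: /v/ is a fricative (sonority 3), /j/ is a semivowel (sonority 7).
Coda profile 8-3-7 — does not strictly fall throughout.

no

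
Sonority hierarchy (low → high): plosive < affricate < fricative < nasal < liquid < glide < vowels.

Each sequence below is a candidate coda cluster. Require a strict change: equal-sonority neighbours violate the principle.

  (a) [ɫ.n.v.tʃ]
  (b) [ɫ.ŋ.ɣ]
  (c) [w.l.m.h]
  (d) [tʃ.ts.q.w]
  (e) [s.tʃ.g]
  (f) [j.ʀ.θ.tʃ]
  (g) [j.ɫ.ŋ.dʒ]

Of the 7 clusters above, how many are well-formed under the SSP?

(a) sonority 5-4-3-2: well-formed.
(b) sonority 5-4-3: well-formed.
(c) sonority 6-5-4-3: well-formed.
(d) sonority 2-2-1-6: ill-formed.
(e) sonority 3-2-1: well-formed.
(f) sonority 6-5-3-2: well-formed.
(g) sonority 6-5-4-2: well-formed.

6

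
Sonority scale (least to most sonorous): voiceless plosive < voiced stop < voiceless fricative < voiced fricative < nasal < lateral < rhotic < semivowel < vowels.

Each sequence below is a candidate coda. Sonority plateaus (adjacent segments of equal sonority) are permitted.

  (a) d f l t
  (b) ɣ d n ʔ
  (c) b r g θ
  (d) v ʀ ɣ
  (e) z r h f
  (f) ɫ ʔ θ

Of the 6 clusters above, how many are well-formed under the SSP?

(a) 2-3-6-1 → violates
(b) 4-2-5-1 → violates
(c) 2-7-2-3 → violates
(d) 4-7-4 → violates
(e) 4-7-3-3 → violates
(f) 6-1-3 → violates

0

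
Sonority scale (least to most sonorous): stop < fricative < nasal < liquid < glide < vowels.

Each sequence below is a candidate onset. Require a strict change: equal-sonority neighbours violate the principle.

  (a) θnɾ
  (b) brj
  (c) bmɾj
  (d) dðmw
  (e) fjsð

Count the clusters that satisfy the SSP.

4

(a) θnɾ: profile 2-3-4 — obeys.
(b) brj: profile 1-4-5 — obeys.
(c) bmɾj: profile 1-3-4-5 — obeys.
(d) dðmw: profile 1-2-3-5 — obeys.
(e) fjsð: profile 2-5-2-2 — violates.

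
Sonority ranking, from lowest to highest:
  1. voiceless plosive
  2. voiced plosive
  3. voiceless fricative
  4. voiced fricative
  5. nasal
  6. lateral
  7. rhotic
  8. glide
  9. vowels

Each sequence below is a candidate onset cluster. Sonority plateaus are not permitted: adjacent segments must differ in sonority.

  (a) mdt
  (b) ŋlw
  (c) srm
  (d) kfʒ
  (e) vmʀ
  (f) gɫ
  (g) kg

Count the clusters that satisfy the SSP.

5

(a) mdt: profile 5-2-1 — violates.
(b) ŋlw: profile 5-6-8 — obeys.
(c) srm: profile 3-7-5 — violates.
(d) kfʒ: profile 1-3-4 — obeys.
(e) vmʀ: profile 4-5-7 — obeys.
(f) gɫ: profile 2-6 — obeys.
(g) kg: profile 1-2 — obeys.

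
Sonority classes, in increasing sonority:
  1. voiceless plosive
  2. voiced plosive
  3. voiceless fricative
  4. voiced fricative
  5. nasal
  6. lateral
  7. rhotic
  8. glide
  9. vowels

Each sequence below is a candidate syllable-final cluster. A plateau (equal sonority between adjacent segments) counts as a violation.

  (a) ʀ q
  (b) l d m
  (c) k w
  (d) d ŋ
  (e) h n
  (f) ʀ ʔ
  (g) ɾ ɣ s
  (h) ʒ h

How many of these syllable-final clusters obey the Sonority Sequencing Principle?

4

(a) 7-1 → obeys
(b) 6-2-5 → violates
(c) 1-8 → violates
(d) 2-5 → violates
(e) 3-5 → violates
(f) 7-1 → obeys
(g) 7-4-3 → obeys
(h) 4-3 → obeys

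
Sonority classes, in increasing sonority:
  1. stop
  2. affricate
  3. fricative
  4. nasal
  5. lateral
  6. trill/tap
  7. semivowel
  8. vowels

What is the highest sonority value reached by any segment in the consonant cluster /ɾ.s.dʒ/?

6

/ɾ/ — trill/tap, sonority 6.
/s/ — fricative, sonority 3.
/dʒ/ — affricate, sonority 2.
The maximum is 6.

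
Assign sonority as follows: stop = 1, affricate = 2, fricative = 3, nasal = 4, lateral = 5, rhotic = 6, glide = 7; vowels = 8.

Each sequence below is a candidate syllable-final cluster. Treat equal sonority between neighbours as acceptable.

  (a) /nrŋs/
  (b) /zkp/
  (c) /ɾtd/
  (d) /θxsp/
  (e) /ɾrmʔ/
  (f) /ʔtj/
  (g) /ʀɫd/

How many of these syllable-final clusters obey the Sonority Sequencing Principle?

5

(a) /nrŋs/: profile 4-6-4-3 — violates.
(b) /zkp/: profile 3-1-1 — obeys.
(c) /ɾtd/: profile 6-1-1 — obeys.
(d) /θxsp/: profile 3-3-3-1 — obeys.
(e) /ɾrmʔ/: profile 6-6-4-1 — obeys.
(f) /ʔtj/: profile 1-1-7 — violates.
(g) /ʀɫd/: profile 6-5-1 — obeys.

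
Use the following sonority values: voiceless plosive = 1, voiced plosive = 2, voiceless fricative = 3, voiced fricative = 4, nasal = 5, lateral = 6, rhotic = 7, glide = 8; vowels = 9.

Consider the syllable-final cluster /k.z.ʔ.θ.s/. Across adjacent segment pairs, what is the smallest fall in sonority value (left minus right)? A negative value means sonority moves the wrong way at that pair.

/k/ — voiceless plosive, sonority 1.
/z/ — voiced fricative, sonority 4.
/ʔ/ — voiceless plosive, sonority 1.
/θ/ — voiceless fricative, sonority 3.
/s/ — voiceless fricative, sonority 3.
/k/→/z/: change -3.
/z/→/ʔ/: change +3.
/ʔ/→/θ/: change -2.
/θ/→/s/: change +0.
Minimum = -3.

-3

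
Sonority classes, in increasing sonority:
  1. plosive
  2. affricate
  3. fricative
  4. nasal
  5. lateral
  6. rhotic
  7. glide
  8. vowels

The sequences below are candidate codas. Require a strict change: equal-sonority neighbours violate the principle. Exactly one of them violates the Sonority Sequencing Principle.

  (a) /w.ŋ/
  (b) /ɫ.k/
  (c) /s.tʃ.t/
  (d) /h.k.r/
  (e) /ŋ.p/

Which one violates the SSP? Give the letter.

d

(a) sonority 7-4: well-formed.
(b) sonority 5-1: well-formed.
(c) sonority 3-2-1: well-formed.
(d) sonority 3-1-6: ill-formed.
(e) sonority 4-1: well-formed.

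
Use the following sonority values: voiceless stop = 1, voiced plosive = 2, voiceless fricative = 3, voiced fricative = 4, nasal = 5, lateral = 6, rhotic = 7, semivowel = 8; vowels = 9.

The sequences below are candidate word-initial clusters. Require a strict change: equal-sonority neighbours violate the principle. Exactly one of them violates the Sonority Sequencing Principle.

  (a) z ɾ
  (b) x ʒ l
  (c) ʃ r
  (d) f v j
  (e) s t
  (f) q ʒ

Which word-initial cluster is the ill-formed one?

e

(a) 4-7 → obeys
(b) 3-4-6 → obeys
(c) 3-7 → obeys
(d) 3-4-8 → obeys
(e) 3-1 → violates
(f) 1-4 → obeys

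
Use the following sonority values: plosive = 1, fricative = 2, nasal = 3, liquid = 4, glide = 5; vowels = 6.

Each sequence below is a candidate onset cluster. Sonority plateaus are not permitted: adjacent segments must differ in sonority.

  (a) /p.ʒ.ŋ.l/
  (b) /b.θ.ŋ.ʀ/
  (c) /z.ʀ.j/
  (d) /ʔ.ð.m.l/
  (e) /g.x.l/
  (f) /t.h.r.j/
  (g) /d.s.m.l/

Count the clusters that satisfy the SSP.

(a) 1-2-3-4 → obeys
(b) 1-2-3-4 → obeys
(c) 2-4-5 → obeys
(d) 1-2-3-4 → obeys
(e) 1-2-4 → obeys
(f) 1-2-4-5 → obeys
(g) 1-2-3-4 → obeys

7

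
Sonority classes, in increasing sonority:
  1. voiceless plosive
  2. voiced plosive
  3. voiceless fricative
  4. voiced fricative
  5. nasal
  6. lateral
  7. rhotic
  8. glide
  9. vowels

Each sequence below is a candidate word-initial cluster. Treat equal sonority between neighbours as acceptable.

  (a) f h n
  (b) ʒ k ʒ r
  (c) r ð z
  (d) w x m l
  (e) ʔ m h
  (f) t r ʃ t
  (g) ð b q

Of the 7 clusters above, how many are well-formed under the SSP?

1

(a) 3-3-5 → obeys
(b) 4-1-4-7 → violates
(c) 7-4-4 → violates
(d) 8-3-5-6 → violates
(e) 1-5-3 → violates
(f) 1-7-3-1 → violates
(g) 4-2-1 → violates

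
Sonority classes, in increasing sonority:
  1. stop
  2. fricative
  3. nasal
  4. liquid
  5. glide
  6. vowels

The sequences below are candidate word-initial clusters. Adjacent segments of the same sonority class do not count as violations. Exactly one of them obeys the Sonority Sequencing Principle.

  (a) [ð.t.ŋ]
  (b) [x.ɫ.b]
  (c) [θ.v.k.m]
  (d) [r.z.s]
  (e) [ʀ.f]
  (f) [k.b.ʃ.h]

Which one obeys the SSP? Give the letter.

(a) [ð.t.ŋ]: profile 2-1-3 — violates.
(b) [x.ɫ.b]: profile 2-4-1 — violates.
(c) [θ.v.k.m]: profile 2-2-1-3 — violates.
(d) [r.z.s]: profile 4-2-2 — violates.
(e) [ʀ.f]: profile 4-2 — violates.
(f) [k.b.ʃ.h]: profile 1-1-2-2 — obeys.

f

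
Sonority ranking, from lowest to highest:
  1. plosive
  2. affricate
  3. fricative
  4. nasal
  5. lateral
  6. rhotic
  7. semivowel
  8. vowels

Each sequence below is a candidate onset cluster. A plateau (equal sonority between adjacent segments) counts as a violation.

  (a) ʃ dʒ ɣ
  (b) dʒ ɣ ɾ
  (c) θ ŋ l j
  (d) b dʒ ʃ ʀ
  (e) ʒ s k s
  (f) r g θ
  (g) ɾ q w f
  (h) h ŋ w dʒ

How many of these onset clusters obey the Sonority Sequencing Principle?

3

(a) ʃ dʒ ɣ: profile 3-2-3 — violates.
(b) dʒ ɣ ɾ: profile 2-3-6 — obeys.
(c) θ ŋ l j: profile 3-4-5-7 — obeys.
(d) b dʒ ʃ ʀ: profile 1-2-3-6 — obeys.
(e) ʒ s k s: profile 3-3-1-3 — violates.
(f) r g θ: profile 6-1-3 — violates.
(g) ɾ q w f: profile 6-1-7-3 — violates.
(h) h ŋ w dʒ: profile 3-4-7-2 — violates.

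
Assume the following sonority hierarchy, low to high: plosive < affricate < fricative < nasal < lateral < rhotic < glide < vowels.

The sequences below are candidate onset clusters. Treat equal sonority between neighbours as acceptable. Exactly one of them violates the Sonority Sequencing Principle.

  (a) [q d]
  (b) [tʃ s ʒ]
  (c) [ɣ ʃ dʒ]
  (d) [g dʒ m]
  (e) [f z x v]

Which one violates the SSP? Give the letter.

(a) [q d]: profile 1-1 — obeys.
(b) [tʃ s ʒ]: profile 2-3-3 — obeys.
(c) [ɣ ʃ dʒ]: profile 3-3-2 — violates.
(d) [g dʒ m]: profile 1-2-4 — obeys.
(e) [f z x v]: profile 3-3-3-3 — obeys.

c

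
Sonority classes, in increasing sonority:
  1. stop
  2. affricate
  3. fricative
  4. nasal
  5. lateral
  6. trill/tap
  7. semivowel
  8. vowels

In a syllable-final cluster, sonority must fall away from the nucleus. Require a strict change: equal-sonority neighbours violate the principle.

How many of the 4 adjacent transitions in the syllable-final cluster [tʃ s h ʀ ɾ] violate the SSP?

/tʃ/: affricate = 2.
/s/: fricative = 3.
/h/: fricative = 3.
/ʀ/: trill/tap = 6.
/ɾ/: trill/tap = 6.
/tʃ/→/s/: 2→3 (does not fall) — violation.
/s/→/h/: 3→3 (plateau) — violation.
/h/→/ʀ/: 3→6 (does not fall) — violation.
/ʀ/→/ɾ/: 6→6 (plateau) — violation.

4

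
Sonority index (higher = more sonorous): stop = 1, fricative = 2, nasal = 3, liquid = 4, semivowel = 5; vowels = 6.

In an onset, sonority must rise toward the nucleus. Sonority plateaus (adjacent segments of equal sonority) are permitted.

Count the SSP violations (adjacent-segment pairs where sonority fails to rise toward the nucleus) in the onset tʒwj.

0

/t/ is a stop (sonority 1).
/ʒ/ is a fricative (sonority 2).
/w/ is a semivowel (sonority 5).
/j/ is a semivowel (sonority 5).
/t/→/ʒ/: 1→2 (rises) — ok.
/ʒ/→/w/: 2→5 (rises) — ok.
/w/→/j/: 5→5 (plateau, allowed) — ok.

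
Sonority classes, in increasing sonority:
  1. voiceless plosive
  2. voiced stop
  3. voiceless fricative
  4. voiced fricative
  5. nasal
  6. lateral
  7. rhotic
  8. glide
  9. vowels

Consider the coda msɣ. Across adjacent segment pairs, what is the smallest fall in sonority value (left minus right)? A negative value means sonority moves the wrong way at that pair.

/m/ is a nasal (sonority 5).
/s/ is a voiceless fricative (sonority 3).
/ɣ/ is a voiced fricative (sonority 4).
/m/→/s/: change +2.
/s/→/ɣ/: change -1.
Minimum = -1.

-1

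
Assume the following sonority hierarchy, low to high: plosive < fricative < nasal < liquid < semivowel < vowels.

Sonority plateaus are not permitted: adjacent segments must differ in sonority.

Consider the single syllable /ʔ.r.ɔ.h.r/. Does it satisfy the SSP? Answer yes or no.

no

Onset: /ʔ/ is a plosive (sonority 1), /r/ is a liquid (sonority 4); then the nucleus /ɔ/ (sonority 6).
Onset profile 1-4-6 — rises to the nucleus.
Coda: /h/ is a fricative (sonority 2), /r/ is a liquid (sonority 4).
Coda profile 6-2-4 — does not strictly fall throughout.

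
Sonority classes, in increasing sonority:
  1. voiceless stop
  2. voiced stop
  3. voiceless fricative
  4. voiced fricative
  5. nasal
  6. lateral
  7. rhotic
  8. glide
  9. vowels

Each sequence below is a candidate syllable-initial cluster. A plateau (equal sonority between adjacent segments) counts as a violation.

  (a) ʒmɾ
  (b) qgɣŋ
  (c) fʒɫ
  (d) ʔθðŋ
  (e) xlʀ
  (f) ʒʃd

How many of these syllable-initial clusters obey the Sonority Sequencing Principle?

5

(a) ʒmɾ: profile 4-5-7 — obeys.
(b) qgɣŋ: profile 1-2-4-5 — obeys.
(c) fʒɫ: profile 3-4-6 — obeys.
(d) ʔθðŋ: profile 1-3-4-5 — obeys.
(e) xlʀ: profile 3-6-7 — obeys.
(f) ʒʃd: profile 4-3-2 — violates.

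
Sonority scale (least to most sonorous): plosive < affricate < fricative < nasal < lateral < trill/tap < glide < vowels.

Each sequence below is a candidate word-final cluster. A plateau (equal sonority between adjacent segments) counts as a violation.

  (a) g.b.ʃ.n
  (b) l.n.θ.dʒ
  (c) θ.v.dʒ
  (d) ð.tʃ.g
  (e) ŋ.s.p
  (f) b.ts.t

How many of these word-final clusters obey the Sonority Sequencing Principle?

3

(a) sonority 1-1-3-4: ill-formed.
(b) sonority 5-4-3-2: well-formed.
(c) sonority 3-3-2: ill-formed.
(d) sonority 3-2-1: well-formed.
(e) sonority 4-3-1: well-formed.
(f) sonority 1-2-1: ill-formed.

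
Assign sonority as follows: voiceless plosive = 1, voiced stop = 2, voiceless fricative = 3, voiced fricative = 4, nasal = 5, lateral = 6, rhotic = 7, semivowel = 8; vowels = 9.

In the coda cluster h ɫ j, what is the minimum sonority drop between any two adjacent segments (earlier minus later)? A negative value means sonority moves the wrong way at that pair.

/h/ — voiceless fricative, sonority 3.
/ɫ/ — lateral, sonority 6.
/j/ — semivowel, sonority 8.
/h/→/ɫ/: change -3.
/ɫ/→/j/: change -2.
Minimum = -3.

-3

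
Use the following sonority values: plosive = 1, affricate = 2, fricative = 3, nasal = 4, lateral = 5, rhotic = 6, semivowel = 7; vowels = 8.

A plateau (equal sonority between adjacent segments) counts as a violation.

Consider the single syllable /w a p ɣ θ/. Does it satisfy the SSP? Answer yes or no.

Onset: /w/ is a semivowel (sonority 7); then the nucleus /a/ (sonority 8).
Onset profile 7-8 — rises to the nucleus.
Coda: /p/ is a plosive (sonority 1), /ɣ/ is a fricative (sonority 3), /θ/ is a fricative (sonority 3).
Coda profile 8-1-3-3 — does not strictly fall throughout.

no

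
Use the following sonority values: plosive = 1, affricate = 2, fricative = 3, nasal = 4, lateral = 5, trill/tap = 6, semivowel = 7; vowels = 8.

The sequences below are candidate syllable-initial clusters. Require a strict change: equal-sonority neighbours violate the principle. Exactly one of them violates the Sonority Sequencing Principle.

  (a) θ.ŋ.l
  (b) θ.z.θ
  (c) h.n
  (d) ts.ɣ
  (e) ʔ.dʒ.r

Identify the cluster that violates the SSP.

b

(a) θ.ŋ.l: profile 3-4-5 — obeys.
(b) θ.z.θ: profile 3-3-3 — violates.
(c) h.n: profile 3-4 — obeys.
(d) ts.ɣ: profile 2-3 — obeys.
(e) ʔ.dʒ.r: profile 1-2-6 — obeys.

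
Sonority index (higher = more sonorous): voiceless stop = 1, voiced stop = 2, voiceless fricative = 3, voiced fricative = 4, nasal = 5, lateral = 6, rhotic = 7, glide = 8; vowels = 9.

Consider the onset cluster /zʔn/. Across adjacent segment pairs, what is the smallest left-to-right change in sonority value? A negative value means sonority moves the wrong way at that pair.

-3

/z/ — voiced fricative, sonority 4.
/ʔ/ — voiceless stop, sonority 1.
/n/ — nasal, sonority 5.
/z/→/ʔ/: change -3.
/ʔ/→/n/: change +4.
Minimum = -3.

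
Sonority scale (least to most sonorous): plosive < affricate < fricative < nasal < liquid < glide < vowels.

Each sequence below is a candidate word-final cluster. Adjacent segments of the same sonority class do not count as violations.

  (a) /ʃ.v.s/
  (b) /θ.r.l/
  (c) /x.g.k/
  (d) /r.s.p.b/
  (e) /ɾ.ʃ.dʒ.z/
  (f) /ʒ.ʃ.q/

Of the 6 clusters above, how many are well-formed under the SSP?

(a) /ʃ.v.s/: profile 3-3-3 — obeys.
(b) /θ.r.l/: profile 3-5-5 — violates.
(c) /x.g.k/: profile 3-1-1 — obeys.
(d) /r.s.p.b/: profile 5-3-1-1 — obeys.
(e) /ɾ.ʃ.dʒ.z/: profile 5-3-2-3 — violates.
(f) /ʒ.ʃ.q/: profile 3-3-1 — obeys.

4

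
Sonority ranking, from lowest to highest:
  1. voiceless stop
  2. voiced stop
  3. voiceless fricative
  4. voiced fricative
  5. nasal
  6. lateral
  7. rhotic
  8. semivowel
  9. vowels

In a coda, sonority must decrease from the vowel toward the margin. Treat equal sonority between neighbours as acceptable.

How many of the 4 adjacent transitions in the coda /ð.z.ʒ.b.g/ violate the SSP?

/ð/ — voiced fricative, sonority 4.
/z/ — voiced fricative, sonority 4.
/ʒ/ — voiced fricative, sonority 4.
/b/ — voiced stop, sonority 2.
/g/ — voiced stop, sonority 2.
/ð/→/z/: 4→4 (plateau, allowed) — ok.
/z/→/ʒ/: 4→4 (plateau, allowed) — ok.
/ʒ/→/b/: 4→2 (falls) — ok.
/b/→/g/: 2→2 (plateau, allowed) — ok.

0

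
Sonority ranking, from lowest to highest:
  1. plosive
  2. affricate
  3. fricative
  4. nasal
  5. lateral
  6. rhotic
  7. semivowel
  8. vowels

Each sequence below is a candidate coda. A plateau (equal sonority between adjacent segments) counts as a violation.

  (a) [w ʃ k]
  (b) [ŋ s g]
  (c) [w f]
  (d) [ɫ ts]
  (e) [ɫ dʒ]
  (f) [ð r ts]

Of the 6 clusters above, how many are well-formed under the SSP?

5

(a) 7-3-1 → obeys
(b) 4-3-1 → obeys
(c) 7-3 → obeys
(d) 5-2 → obeys
(e) 5-2 → obeys
(f) 3-6-2 → violates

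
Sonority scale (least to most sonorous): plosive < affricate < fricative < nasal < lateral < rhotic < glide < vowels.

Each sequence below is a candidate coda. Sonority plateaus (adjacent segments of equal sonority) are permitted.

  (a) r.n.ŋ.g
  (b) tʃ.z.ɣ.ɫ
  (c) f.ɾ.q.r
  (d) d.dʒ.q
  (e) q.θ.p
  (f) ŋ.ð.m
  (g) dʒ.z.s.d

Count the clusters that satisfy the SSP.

1

(a) 6-4-4-1 → obeys
(b) 2-3-3-5 → violates
(c) 3-6-1-6 → violates
(d) 1-2-1 → violates
(e) 1-3-1 → violates
(f) 4-3-4 → violates
(g) 2-3-3-1 → violates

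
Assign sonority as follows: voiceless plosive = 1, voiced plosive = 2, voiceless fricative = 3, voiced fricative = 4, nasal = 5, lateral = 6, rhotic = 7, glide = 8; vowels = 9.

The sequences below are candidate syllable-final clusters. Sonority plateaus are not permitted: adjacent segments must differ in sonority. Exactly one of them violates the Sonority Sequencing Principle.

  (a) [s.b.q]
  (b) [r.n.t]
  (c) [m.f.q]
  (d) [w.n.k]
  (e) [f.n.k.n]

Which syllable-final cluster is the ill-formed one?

e

(a) [s.b.q]: profile 3-2-1 — obeys.
(b) [r.n.t]: profile 7-5-1 — obeys.
(c) [m.f.q]: profile 5-3-1 — obeys.
(d) [w.n.k]: profile 8-5-1 — obeys.
(e) [f.n.k.n]: profile 3-5-1-5 — violates.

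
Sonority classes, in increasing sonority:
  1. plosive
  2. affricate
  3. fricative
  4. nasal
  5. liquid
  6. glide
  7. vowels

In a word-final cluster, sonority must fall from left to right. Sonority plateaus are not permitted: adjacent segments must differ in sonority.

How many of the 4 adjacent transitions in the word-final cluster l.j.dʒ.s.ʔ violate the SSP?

2

/l/: liquid = 5.
/j/: glide = 6.
/dʒ/: affricate = 2.
/s/: fricative = 3.
/ʔ/: plosive = 1.
/l/→/j/: 5→6 (does not fall) — violation.
/j/→/dʒ/: 6→2 (falls) — ok.
/dʒ/→/s/: 2→3 (does not fall) — violation.
/s/→/ʔ/: 3→1 (falls) — ok.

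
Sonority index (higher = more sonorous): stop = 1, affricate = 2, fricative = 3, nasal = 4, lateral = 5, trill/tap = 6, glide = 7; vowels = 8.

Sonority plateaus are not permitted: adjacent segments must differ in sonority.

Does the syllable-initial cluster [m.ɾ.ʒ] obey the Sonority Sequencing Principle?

no

/m/ — nasal, sonority 4.
/ɾ/ — trill/tap, sonority 6.
/ʒ/ — fricative, sonority 3.
The profile is 4-6-3. Between /ɾ/ (6) and /ʒ/ (3) sonority does not rise, so the cluster violates the SSP.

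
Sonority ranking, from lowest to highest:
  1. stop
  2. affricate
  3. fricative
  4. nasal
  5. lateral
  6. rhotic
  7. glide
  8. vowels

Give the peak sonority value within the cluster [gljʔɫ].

/g/: stop = 1.
/l/: lateral = 5.
/j/: glide = 7.
/ʔ/: stop = 1.
/ɫ/: lateral = 5.
The maximum is 7.

7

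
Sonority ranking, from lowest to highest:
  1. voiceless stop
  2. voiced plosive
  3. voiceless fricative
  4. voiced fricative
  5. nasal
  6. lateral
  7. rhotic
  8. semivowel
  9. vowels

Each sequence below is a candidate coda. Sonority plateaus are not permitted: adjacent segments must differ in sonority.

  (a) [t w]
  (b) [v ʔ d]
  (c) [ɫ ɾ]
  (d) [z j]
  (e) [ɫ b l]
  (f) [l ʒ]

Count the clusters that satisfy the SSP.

(a) [t w]: profile 1-8 — violates.
(b) [v ʔ d]: profile 4-1-2 — violates.
(c) [ɫ ɾ]: profile 6-7 — violates.
(d) [z j]: profile 4-8 — violates.
(e) [ɫ b l]: profile 6-2-6 — violates.
(f) [l ʒ]: profile 6-4 — obeys.

1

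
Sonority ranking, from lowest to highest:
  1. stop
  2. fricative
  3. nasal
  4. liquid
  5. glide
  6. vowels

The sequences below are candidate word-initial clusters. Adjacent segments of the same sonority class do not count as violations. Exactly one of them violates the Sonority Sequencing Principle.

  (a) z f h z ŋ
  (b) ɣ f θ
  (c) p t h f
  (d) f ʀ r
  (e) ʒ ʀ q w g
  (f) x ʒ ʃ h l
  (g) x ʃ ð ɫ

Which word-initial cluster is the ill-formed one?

(a) sonority 2-2-2-2-3: well-formed.
(b) sonority 2-2-2: well-formed.
(c) sonority 1-1-2-2: well-formed.
(d) sonority 2-4-4: well-formed.
(e) sonority 2-4-1-5-1: ill-formed.
(f) sonority 2-2-2-2-4: well-formed.
(g) sonority 2-2-2-4: well-formed.

e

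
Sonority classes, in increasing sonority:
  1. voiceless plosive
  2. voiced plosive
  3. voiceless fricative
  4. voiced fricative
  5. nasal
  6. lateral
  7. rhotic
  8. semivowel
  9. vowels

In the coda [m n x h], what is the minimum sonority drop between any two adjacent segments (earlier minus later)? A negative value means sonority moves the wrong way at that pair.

0

/m/ — nasal, sonority 5.
/n/ — nasal, sonority 5.
/x/ — voiceless fricative, sonority 3.
/h/ — voiceless fricative, sonority 3.
/m/→/n/: change +0.
/n/→/x/: change +2.
/x/→/h/: change +0.
Minimum = 0.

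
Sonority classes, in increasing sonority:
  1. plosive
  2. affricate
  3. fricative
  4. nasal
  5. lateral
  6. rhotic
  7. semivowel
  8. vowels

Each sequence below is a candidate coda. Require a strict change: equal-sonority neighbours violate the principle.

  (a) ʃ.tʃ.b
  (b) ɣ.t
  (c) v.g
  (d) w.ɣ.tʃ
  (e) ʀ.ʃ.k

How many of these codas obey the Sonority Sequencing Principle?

5

(a) sonority 3-2-1: well-formed.
(b) sonority 3-1: well-formed.
(c) sonority 3-1: well-formed.
(d) sonority 7-3-2: well-formed.
(e) sonority 6-3-1: well-formed.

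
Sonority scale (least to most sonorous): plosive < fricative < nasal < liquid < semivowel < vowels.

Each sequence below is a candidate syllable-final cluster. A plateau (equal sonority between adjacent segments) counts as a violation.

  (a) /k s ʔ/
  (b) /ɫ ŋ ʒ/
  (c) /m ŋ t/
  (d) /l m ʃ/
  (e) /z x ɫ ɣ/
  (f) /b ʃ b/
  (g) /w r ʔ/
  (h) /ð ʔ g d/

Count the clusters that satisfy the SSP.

(a) /k s ʔ/: profile 1-2-1 — violates.
(b) /ɫ ŋ ʒ/: profile 4-3-2 — obeys.
(c) /m ŋ t/: profile 3-3-1 — violates.
(d) /l m ʃ/: profile 4-3-2 — obeys.
(e) /z x ɫ ɣ/: profile 2-2-4-2 — violates.
(f) /b ʃ b/: profile 1-2-1 — violates.
(g) /w r ʔ/: profile 5-4-1 — obeys.
(h) /ð ʔ g d/: profile 2-1-1-1 — violates.

3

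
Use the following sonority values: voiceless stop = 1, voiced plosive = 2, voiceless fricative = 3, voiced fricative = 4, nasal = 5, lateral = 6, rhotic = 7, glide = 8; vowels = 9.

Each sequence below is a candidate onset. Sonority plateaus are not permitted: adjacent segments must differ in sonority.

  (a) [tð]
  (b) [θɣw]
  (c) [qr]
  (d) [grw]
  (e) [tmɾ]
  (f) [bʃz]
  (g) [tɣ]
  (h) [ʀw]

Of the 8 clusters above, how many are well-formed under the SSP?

8

(a) 1-4 → obeys
(b) 3-4-8 → obeys
(c) 1-7 → obeys
(d) 2-7-8 → obeys
(e) 1-5-7 → obeys
(f) 2-3-4 → obeys
(g) 1-4 → obeys
(h) 7-8 → obeys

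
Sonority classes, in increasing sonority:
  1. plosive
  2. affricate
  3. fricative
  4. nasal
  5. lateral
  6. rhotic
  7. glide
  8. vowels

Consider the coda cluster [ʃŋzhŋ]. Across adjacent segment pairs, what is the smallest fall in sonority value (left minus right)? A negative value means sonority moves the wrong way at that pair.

-1

/ʃ/: fricative = 3.
/ŋ/: nasal = 4.
/z/: fricative = 3.
/h/: fricative = 3.
/ŋ/: nasal = 4.
/ʃ/→/ŋ/: change -1.
/ŋ/→/z/: change +1.
/z/→/h/: change +0.
/h/→/ŋ/: change -1.
Minimum = -1.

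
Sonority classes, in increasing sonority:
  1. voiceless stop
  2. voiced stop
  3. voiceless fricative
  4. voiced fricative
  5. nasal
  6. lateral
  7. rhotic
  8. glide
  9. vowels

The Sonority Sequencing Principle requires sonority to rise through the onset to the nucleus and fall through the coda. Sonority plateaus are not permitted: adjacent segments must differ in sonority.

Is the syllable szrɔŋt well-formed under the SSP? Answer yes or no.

Onset: /s/ is a voiceless fricative (sonority 3), /z/ is a voiced fricative (sonority 4), /r/ is a rhotic (sonority 7); then the nucleus /ɔ/ (sonority 9).
Onset profile 3-4-7-9 — rises to the nucleus.
Coda: /ŋ/ is a nasal (sonority 5), /t/ is a voiceless stop (sonority 1).
Coda profile 9-5-1 — falls from the nucleus.

yes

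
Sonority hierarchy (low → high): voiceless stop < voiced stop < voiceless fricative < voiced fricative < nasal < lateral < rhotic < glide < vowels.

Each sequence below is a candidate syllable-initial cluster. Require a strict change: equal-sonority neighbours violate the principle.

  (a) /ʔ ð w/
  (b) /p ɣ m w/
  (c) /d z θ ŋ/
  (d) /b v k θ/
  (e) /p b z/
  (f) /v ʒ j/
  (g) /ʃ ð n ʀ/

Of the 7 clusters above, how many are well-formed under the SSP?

(a) 1-4-8 → obeys
(b) 1-4-5-8 → obeys
(c) 2-4-3-5 → violates
(d) 2-4-1-3 → violates
(e) 1-2-4 → obeys
(f) 4-4-8 → violates
(g) 3-4-5-7 → obeys

4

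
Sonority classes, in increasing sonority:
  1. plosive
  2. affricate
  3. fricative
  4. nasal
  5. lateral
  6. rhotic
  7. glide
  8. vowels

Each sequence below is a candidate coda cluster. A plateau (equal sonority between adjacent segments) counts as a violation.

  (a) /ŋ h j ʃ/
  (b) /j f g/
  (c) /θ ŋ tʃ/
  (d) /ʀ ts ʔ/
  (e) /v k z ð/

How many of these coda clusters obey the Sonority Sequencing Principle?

(a) sonority 4-3-7-3: ill-formed.
(b) sonority 7-3-1: well-formed.
(c) sonority 3-4-2: ill-formed.
(d) sonority 6-2-1: well-formed.
(e) sonority 3-1-3-3: ill-formed.

2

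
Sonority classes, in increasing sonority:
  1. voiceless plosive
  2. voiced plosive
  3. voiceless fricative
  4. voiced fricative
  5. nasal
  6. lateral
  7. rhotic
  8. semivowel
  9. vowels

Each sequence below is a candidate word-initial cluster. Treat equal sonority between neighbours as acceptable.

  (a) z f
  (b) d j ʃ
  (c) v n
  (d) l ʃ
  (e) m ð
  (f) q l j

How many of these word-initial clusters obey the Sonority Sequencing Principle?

(a) z f: profile 4-3 — violates.
(b) d j ʃ: profile 2-8-3 — violates.
(c) v n: profile 4-5 — obeys.
(d) l ʃ: profile 6-3 — violates.
(e) m ð: profile 5-4 — violates.
(f) q l j: profile 1-6-8 — obeys.

2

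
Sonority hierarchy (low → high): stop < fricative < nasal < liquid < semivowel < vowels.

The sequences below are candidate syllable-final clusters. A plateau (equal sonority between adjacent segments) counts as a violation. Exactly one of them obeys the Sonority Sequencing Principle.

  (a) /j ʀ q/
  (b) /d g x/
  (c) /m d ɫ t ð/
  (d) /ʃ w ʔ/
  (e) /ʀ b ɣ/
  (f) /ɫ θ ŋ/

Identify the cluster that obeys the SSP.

a

(a) sonority 5-4-1: well-formed.
(b) sonority 1-1-2: ill-formed.
(c) sonority 3-1-4-1-2: ill-formed.
(d) sonority 2-5-1: ill-formed.
(e) sonority 4-1-2: ill-formed.
(f) sonority 4-2-3: ill-formed.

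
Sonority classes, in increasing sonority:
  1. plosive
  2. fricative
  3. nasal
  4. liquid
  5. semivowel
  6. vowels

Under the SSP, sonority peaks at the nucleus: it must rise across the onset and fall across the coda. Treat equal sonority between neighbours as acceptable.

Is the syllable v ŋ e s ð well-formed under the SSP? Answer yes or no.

Onset: /v/ is a fricative (sonority 2), /ŋ/ is a nasal (sonority 3); then the nucleus /e/ (sonority 6).
Onset profile 2-3-6 — rises to the nucleus.
Coda: /s/ is a fricative (sonority 2), /ð/ is a fricative (sonority 2).
Coda profile 6-2-2 — falls from the nucleus.

yes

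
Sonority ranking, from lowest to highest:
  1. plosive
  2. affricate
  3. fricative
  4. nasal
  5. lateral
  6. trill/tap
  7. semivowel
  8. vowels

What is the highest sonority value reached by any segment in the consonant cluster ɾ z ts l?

6

/ɾ/ is a trill/tap (sonority 6).
/z/ is a fricative (sonority 3).
/ts/ is an affricate (sonority 2).
/l/ is a lateral (sonority 5).
The maximum is 6.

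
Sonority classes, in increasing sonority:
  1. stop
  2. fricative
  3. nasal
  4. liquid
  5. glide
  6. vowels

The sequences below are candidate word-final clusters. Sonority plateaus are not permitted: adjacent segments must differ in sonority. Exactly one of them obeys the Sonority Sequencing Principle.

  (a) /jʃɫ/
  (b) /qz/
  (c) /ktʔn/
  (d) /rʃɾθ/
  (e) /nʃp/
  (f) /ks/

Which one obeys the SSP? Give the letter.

e

(a) sonority 5-2-4: ill-formed.
(b) sonority 1-2: ill-formed.
(c) sonority 1-1-1-3: ill-formed.
(d) sonority 4-2-4-2: ill-formed.
(e) sonority 3-2-1: well-formed.
(f) sonority 1-2: ill-formed.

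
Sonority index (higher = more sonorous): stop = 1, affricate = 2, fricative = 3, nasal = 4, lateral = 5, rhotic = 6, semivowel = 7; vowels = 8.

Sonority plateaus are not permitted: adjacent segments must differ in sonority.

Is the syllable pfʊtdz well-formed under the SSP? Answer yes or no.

no

Onset: /p/ is a stop (sonority 1), /f/ is a fricative (sonority 3); then the nucleus /ʊ/ (sonority 8).
Onset profile 1-3-8 — rises to the nucleus.
Coda: /t/ is a stop (sonority 1), /d/ is a stop (sonority 1), /z/ is a fricative (sonority 3).
Coda profile 8-1-1-3 — does not strictly fall throughout.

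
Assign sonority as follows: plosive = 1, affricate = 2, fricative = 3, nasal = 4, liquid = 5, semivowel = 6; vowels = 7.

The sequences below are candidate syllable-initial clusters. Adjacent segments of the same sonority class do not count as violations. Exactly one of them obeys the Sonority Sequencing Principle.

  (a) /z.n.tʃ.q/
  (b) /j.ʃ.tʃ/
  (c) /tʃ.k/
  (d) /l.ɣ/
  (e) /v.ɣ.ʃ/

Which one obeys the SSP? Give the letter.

(a) 3-4-2-1 → violates
(b) 6-3-2 → violates
(c) 2-1 → violates
(d) 5-3 → violates
(e) 3-3-3 → obeys

e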